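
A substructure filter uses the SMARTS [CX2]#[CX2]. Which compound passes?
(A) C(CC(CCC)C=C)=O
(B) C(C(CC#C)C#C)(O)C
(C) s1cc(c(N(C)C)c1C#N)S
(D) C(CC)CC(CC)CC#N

B

[CX2]#[CX2] describes a carbon-carbon triple bond (an alkyne).
(A) has a vinyl group (-CH=CH2) but the C=C is a double bond; both carbons are CX3, not CX2.
(B) contains an ethynyl group (-C#CH), which satisfies every atom and bond constraint.
(C) has a nitrile (-C#N) but the triple bond is C#N, not C#C.
(D) has a nitrile (-C#N) but the triple bond is C#N, not C#C.
So the answer is (B).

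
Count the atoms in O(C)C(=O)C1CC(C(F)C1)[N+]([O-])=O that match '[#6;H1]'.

The query [#6;H1] means: any carbon bearing exactly one hydrogen.
Check the 13 heavy atoms by environment: 3× C (H1) → match; 2× C (H2) → no; 1× N (charge +1, H0) → no; 1× O (charge -1, H0) → no; 3× O (H0) → no; 1× C (H0) → no; 1× C (H3) → no; 1× F (H0) → no.
That gives 3 matching atoms.

3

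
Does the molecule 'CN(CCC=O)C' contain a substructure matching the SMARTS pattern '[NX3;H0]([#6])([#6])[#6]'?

Yes

The pattern [NX3;H0]([#6])([#6])[#6] describes a trivalent nitrogen with no H, bonded to three carbons — a tertiary amine.
The molecule carries a dimethylamino group (-N(CH3)2), whose atoms satisfy every constraint of the query, so the pattern matches.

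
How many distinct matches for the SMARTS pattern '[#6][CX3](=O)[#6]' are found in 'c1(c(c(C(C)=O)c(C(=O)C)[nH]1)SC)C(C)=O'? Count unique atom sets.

[#6][CX3](=O)[#6] is the SMARTS for a ketone: a carbonyl carbon (no H) flanked by two carbons.
The molecule carries 3 separate instances of an acetyl/ketone group (-C(=O)CH3) meeting every constraint; each maps to a distinct set of atoms, giving 3 matches.

3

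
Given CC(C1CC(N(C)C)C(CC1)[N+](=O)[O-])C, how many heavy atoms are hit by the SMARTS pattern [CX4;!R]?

5

The query [CX4;!R] means: aliphatic carbon with four total connections, not in a ring.
Check the 15 heavy atoms by environment: 6× C (X4, in 6-ring) → no; 1× N (X3, acyclic) → no; 5× C (X4, acyclic) → match; 1× N (charge +1, X3, acyclic) → no; 1× O (charge -1, X1, acyclic) → no; 1× O (X1, acyclic) → no.
That gives 5 matching atoms.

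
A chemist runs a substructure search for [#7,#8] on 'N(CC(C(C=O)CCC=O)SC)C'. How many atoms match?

The query [#7,#8] means: nitrogen or oxygen (comma = OR).
Check the 13 heavy atoms by environment: 9× C → no; 2× O → match; 1× S → no; 1× N → match.
Summing the matching environments: 2 + 1 = 3 matching atoms.

3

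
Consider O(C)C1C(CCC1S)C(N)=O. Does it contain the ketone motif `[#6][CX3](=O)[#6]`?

The pattern [#6][CX3](=O)[#6] describes a carbonyl carbon (no H) flanked by two carbons — a ketone.
The closest candidate here is a primary amide (-C(=O)NH2), but one neighbour of the carbonyl carbon is N, not C. No other fragment satisfies the full query, so there is no match.

No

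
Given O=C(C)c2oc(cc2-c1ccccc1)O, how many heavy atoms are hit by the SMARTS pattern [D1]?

3

The query [D1] means: atom with exactly one heavy-atom neighbour (degree 1).
Check the 15 heavy atoms by environment: 1× o (aromatic, D2) → no; 4× c (aromatic, D3) → no; 6× c (aromatic, D2) → no; 2× O (D1) → match; 1× C (D3) → no; 1× C (D1) → match.
Summing the matching environments: 2 + 1 = 3 matching atoms.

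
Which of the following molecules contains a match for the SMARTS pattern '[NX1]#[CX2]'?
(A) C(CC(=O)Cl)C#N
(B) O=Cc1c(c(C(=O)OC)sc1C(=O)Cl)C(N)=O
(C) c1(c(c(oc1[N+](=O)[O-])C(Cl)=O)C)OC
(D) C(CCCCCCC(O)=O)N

A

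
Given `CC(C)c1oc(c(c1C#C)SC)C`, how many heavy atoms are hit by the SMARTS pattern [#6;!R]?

7

The query [#6;!R] means: carbon not in any ring.
Check the 13 heavy atoms by environment: 1× o (aromatic, in 5-ring) → no; 4× c (aromatic, in 5-ring) → no; 7× C (acyclic) → match; 1× S (acyclic) → no.
That gives 7 matching atoms.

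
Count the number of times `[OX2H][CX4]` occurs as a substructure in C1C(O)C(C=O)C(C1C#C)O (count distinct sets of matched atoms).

[OX2H][CX4] is the SMARTS for an aliphatic alcohol: a hydroxyl oxygen bound to an sp3 (X4) carbon.
The molecule carries 2 separate instances of a hydroxyl group (-OH) meeting every constraint; each maps to a distinct set of atoms, giving 2 matches.

2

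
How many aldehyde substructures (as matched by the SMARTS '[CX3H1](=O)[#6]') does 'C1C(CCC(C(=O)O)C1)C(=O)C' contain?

0

[CX3H1](=O)[#6] is the SMARTS for an aldehyde: an sp2 carbon with one H, double-bonded to O and single-bonded to carbon.
The molecule has an acetyl/ketone group (-C(=O)CH3), but the carbonyl carbon has H0 (two carbon neighbours), not H1; nothing else fits, so there are 0 matches.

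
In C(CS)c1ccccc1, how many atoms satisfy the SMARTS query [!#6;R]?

0

The query [!#6;R] means: non-carbon atom that is part of a ring.
Check the 9 heavy atoms by environment: 2× C (acyclic) → no; 1× S (acyclic) → no; 6× c (aromatic, in 6-ring) → no.
No environment satisfies the query, so 0 matching atoms.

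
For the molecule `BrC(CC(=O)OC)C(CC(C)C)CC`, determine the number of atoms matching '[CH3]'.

4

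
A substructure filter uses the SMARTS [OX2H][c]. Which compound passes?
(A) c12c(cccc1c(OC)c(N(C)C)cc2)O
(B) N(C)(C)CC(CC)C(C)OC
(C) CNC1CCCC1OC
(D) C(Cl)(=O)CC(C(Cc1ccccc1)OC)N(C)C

A

[OX2H][c] describes a hydroxyl oxygen attached to an aromatic carbon (a phenol).
(A) contains a hydroxyl group (-OH), which satisfies every atom and bond constraint.
(B) has a methoxy ether (-OCH3) but the oxygen has H0, not H1.
(C) has a methoxy ether (-OCH3) but the oxygen has H0, not H1.
(D) has a methoxy ether (-OCH3) but the oxygen has H0, not H1.
So the answer is (A).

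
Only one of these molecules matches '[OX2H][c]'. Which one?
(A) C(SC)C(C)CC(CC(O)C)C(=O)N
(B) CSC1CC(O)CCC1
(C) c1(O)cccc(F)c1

C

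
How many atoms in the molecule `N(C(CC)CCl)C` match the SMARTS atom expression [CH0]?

0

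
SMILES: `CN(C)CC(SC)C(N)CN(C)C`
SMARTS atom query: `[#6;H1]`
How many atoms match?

2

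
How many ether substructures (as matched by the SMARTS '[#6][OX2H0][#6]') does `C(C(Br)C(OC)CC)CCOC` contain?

[#6][OX2H0][#6] is the SMARTS for an ether: an aliphatic oxygen bridging two carbons with no H on the oxygen.
The molecule carries 2 separate instances of a methoxy ether (-OCH3) meeting every constraint; each maps to a distinct set of atoms, giving 2 matches.

2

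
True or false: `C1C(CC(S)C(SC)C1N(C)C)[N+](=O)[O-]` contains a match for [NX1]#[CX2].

False

The pattern [NX1]#[CX2] describes a nitrogen triple-bonded to a two-connected carbon — a nitrile.
The closest candidate here is a nitro group (-[N+](=O)[O-]), but there is no C#N triple bond. No other fragment satisfies the full query, so there is no match.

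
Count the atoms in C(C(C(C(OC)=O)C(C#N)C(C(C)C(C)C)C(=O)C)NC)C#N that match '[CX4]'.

13

The query [CX4] means: C with X4: aliphatic carbon with exactly 4 total connections (bonds + H).
Check the 23 heavy atoms by environment: 13× C (X4) → match; 2× C (X2) → no; 2× N (X1) → no; 2× C (X3) → no; 2× O (X1) → no; 1× O (X2) → no; 1× N (X3) → no.
That gives 13 matching atoms.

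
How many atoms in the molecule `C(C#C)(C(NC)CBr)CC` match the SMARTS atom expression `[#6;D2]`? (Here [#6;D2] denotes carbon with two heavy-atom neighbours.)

The query [#6;D2] means: any carbon bonded to exactly two heavy atoms.
Check the 10 heavy atoms by environment: 3× C (D2) → match; 2× C (D3) → no; 3× C (D1) → no; 1× N (D2) → no; 1× Br (D1) → no.
That gives 3 matching atoms.

3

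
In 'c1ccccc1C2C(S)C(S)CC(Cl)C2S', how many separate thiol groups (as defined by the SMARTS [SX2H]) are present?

3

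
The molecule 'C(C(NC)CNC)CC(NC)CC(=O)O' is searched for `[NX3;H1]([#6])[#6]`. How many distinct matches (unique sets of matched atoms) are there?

[NX3;H1]([#6])[#6] is the SMARTS for a secondary amine: a trivalent nitrogen with one H, bonded to two carbons.
The molecule carries 3 separate instances of an N-methylamino group (-NHCH3) meeting every constraint; each maps to a distinct set of atoms, giving 3 matches.

3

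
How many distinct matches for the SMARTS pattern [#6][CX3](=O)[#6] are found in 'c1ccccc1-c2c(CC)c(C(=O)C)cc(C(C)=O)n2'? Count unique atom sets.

2

[#6][CX3](=O)[#6] is the SMARTS for a ketone: a carbonyl carbon (no H) flanked by two carbons.
The molecule carries 2 separate instances of an acetyl/ketone group (-C(=O)CH3) meeting every constraint; each maps to a distinct set of atoms, giving 2 matches.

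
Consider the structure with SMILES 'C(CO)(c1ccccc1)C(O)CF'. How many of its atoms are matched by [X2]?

2

The query [X2] means: any atom with exactly two total connections (bonds + H).
Check the 13 heavy atoms by environment: 4× C (X4) → no; 1× F (X1) → no; 2× O (X2) → match; 6× c (aromatic, X3) → no.
That gives 2 matching atoms.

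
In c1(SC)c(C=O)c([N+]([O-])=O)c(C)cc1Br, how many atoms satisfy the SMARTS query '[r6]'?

6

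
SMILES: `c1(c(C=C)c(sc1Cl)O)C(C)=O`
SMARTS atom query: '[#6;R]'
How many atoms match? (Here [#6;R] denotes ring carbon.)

4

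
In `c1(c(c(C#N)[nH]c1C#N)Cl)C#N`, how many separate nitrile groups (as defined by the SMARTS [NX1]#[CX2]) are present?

3

[NX1]#[CX2] is the SMARTS for a nitrile: a nitrogen triple-bonded to a two-connected carbon.
The molecule carries 3 separate instances of a nitrile (-C#N) meeting every constraint; each maps to a distinct set of atoms, giving 3 matches.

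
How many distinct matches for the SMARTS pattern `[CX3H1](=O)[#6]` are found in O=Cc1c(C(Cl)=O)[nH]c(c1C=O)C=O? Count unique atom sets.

3

[CX3H1](=O)[#6] is the SMARTS for an aldehyde: an sp2 carbon with one H, double-bonded to O and single-bonded to carbon.
The molecule carries 3 separate instances of an aldehyde (-CHO) meeting every constraint; each maps to a distinct set of atoms, giving 3 matches.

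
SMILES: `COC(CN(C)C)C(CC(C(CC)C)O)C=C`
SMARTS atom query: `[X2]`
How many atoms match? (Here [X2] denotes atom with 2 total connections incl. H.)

The query [X2] means: any atom with exactly two total connections (bonds + H).
Check the 17 heavy atoms by environment: 12× C (X4) → no; 2× O (X2) → match; 1× N (X3) → no; 2× C (X3) → no.
That gives 2 matching atoms.

2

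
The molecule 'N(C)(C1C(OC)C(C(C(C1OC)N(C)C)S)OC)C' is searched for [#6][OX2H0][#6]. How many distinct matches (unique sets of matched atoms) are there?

3

[#6][OX2H0][#6] is the SMARTS for an ether: an aliphatic oxygen bridging two carbons with no H on the oxygen.
The molecule carries 3 separate instances of a methoxy ether (-OCH3) meeting every constraint; each maps to a distinct set of atoms, giving 3 matches.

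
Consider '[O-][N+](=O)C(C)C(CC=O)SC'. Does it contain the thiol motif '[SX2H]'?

The pattern [SX2H] describes an aliphatic sulfur with two connections, one being H — a thiol.
The closest candidate here is a methylthio ether (-SCH3), but the sulfur has H0 (bonded to two carbons), not H1. No other fragment satisfies the full query, so there is no match.

No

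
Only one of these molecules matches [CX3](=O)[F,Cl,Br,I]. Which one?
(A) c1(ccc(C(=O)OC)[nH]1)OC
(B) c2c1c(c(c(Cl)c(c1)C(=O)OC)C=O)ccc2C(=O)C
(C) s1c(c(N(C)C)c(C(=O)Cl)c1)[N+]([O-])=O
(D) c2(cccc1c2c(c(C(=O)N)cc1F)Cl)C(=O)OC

C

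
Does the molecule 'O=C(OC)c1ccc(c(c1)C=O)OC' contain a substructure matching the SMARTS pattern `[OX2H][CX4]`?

No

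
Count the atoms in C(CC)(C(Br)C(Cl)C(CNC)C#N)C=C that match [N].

Check the 15 heavy atoms by environment: 11× C → no; 2× N → match; 1× Cl → no; 1× Br → no.
That gives 2 matching atoms.

2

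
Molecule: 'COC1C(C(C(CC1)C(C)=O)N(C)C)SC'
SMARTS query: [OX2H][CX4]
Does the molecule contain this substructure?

No

The pattern [OX2H][CX4] describes a hydroxyl oxygen bound to an sp3 (X4) carbon — an aliphatic alcohol.
The closest candidate here is a methoxy ether (-OCH3), but the oxygen has H0 (ether), not H1. No other fragment satisfies the full query, so there is no match.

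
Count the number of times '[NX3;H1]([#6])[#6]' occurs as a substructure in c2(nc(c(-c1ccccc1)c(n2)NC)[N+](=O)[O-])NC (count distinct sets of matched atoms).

2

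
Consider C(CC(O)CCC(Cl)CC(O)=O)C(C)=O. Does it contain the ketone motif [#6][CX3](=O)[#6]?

The pattern [#6][CX3](=O)[#6] describes a carbonyl carbon (no H) flanked by two carbons — a ketone.
The molecule carries an acetyl/ketone group (-C(=O)CH3), whose atoms satisfy every constraint of the query, so the pattern matches.

Yes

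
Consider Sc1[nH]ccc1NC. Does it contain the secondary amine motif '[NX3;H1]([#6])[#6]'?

The pattern [NX3;H1]([#6])[#6] describes a trivalent nitrogen with one H, bonded to two carbons — a secondary amine.
The molecule carries an N-methylamino group (-NHCH3), whose atoms satisfy every constraint of the query, so the pattern matches.

Yes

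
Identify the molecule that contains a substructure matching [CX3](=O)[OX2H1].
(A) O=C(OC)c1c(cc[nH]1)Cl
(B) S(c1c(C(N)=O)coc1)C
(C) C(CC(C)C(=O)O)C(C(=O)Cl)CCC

C

[CX3](=O)[OX2H1] describes an sp2 carbon double-bonded to O and single-bonded to an -OH oxygen (a carboxylic acid).
(A) has a methyl-ester group (-C(=O)OCH3) but the singly-bonded O has no H (OX2H0, not OX2H1).
(B) has a primary amide (-C(=O)NH2) but the carbonyl is bonded to N, not to an -OH oxygen.
(C) contains a carboxylic acid group (-C(=O)OH), which satisfies every atom and bond constraint.
So the answer is (C).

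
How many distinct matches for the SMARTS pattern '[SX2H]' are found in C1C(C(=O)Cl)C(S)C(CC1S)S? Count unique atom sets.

[SX2H] is the SMARTS for a thiol: an aliphatic sulfur with two connections, one being H.
The molecule carries 3 separate instances of a thiol (-SH) meeting every constraint; each maps to a distinct set of atoms, giving 3 matches.

3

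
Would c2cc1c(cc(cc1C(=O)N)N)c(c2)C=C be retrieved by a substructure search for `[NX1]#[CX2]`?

No

The pattern [NX1]#[CX2] describes a nitrogen triple-bonded to a two-connected carbon — a nitrile.
The closest candidate here is a primary amino group (-NH2), but the nitrogen is NX3 (three connections), not NX1 triple-bonded. No other fragment satisfies the full query, so there is no match.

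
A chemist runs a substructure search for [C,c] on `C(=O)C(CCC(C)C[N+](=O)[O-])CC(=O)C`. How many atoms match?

10

Check the 15 heavy atoms by environment: 10× C → match; 1× N (charge +1) → no; 1× O (charge -1) → no; 3× O → no.
That gives 10 matching atoms.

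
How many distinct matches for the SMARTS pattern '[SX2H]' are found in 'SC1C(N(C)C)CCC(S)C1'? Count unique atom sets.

[SX2H] is the SMARTS for a thiol: an aliphatic sulfur with two connections, one being H.
The molecule carries 2 separate instances of a thiol (-SH) meeting every constraint; each maps to a distinct set of atoms, giving 2 matches.

2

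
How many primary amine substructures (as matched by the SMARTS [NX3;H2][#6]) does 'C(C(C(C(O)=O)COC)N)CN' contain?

2

[NX3;H2][#6] is the SMARTS for a primary amine: a trivalent nitrogen with two H attached to carbon.
The molecule carries 2 separate instances of a primary amino group (-NH2) meeting every constraint; each maps to a distinct set of atoms, giving 2 matches.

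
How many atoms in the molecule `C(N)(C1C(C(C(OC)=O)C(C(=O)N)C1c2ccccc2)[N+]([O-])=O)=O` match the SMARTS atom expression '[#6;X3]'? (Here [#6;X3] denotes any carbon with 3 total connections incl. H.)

The query [#6;X3] means: any carbon (aromatic or not) with three total connections.
Check the 24 heavy atoms by environment: 6× C (X4) → no; 1× N (charge +1, X3) → no; 1× O (charge -1, X1) → no; 4× O (X1) → no; 3× C (X3) → match; 2× N (X3) → no; 1× O (X2) → no; 6× c (aromatic, X3) → match.
Summing the matching environments: 3 + 6 = 9 matching atoms.

9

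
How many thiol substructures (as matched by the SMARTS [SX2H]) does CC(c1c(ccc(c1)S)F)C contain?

1

[SX2H] is the SMARTS for a thiol: an aliphatic sulfur with two connections, one being H.
Exactly one fragment in the molecule meets all constraints, giving 1 match.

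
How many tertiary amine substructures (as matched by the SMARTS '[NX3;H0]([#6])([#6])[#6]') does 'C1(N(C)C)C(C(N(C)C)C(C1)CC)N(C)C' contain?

3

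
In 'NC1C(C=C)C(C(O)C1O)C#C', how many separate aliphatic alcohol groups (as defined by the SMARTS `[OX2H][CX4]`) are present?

2

[OX2H][CX4] is the SMARTS for an aliphatic alcohol: a hydroxyl oxygen bound to an sp3 (X4) carbon.
The molecule carries 2 separate instances of a hydroxyl group (-OH) meeting every constraint; each maps to a distinct set of atoms, giving 2 matches.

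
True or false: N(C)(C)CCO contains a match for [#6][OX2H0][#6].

False

The pattern [#6][OX2H0][#6] describes an aliphatic oxygen bridging two carbons with no H on the oxygen — an ether.
The closest candidate here is a hydroxyl group (-OH), but the oxygen has H1, not H0 bridging two carbons. No other fragment satisfies the full query, so there is no match.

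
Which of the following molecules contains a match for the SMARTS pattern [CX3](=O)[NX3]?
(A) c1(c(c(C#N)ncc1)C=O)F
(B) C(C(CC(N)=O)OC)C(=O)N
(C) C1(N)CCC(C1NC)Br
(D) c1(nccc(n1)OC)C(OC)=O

B

[CX3](=O)[NX3] describes a carbonyl carbon bonded to a trivalent nitrogen (an amide).
(A) has a nitrile (-C#N) but the nitrile N is NX1 (triple-bonded), not NX3.
(B) contains a primary amide (-C(=O)NH2), which satisfies every atom and bond constraint.
(C) has a primary amino group (-NH2) but the -NH2 is not attached to a carbonyl carbon.
(D) has a methyl-ester group (-C(=O)OCH3) but the carbonyl is bonded to O, not to an NX3 nitrogen.
So the answer is (B).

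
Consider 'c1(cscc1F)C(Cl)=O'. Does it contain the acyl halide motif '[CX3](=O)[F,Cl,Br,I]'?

Yes

The pattern [CX3](=O)[F,Cl,Br,I] describes a carbonyl carbon bonded to a halogen — an acyl halide.
The molecule carries an acyl chloride (-C(=O)Cl), whose atoms satisfy every constraint of the query, so the pattern matches.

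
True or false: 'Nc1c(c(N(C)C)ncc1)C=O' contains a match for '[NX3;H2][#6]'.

The pattern [NX3;H2][#6] describes a trivalent nitrogen with two H attached to carbon — a primary amine.
The molecule carries a primary amino group (-NH2), whose atoms satisfy every constraint of the query, so the pattern matches.

True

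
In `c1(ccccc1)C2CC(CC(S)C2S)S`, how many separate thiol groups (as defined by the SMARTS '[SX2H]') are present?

3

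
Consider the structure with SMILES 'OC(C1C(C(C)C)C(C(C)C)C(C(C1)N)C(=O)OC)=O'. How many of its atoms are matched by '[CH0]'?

Check the 20 heavy atoms by environment: 7× C (H1) → no; 1× C (H2) → no; 1× N (H2) → no; 5× C (H3) → no; 2× C (H0) → match; 3× O (H0) → no; 1× O (H1) → no.
That gives 2 matching atoms.

2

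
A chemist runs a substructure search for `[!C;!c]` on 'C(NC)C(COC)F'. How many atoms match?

3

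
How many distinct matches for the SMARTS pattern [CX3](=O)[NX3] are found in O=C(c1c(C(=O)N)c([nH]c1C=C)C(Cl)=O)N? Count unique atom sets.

[CX3](=O)[NX3] is the SMARTS for an amide: a carbonyl carbon bonded to a trivalent nitrogen.
The molecule carries 2 separate instances of a primary amide (-C(=O)NH2) meeting every constraint; each maps to a distinct set of atoms, giving 2 matches.

2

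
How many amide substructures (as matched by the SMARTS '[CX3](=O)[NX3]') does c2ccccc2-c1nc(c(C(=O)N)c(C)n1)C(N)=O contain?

[CX3](=O)[NX3] is the SMARTS for an amide: a carbonyl carbon bonded to a trivalent nitrogen.
The molecule carries 2 separate instances of a primary amide (-C(=O)NH2) meeting every constraint; each maps to a distinct set of atoms, giving 2 matches.

2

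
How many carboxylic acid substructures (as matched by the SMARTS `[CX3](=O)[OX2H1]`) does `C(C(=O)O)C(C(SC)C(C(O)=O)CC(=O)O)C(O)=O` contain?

4

[CX3](=O)[OX2H1] is the SMARTS for a carboxylic acid: an sp2 carbon double-bonded to O and single-bonded to an -OH oxygen.
The molecule carries 4 separate instances of a carboxylic acid group (-C(=O)OH) meeting every constraint; each maps to a distinct set of atoms, giving 4 matches.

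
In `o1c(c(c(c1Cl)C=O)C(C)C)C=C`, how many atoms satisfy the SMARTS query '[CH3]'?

2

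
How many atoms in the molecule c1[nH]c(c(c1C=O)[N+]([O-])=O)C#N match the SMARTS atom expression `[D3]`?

4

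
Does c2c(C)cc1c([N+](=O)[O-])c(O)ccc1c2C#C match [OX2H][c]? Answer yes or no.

Yes

The pattern [OX2H][c] describes a hydroxyl oxygen attached to an aromatic carbon — a phenol.
The molecule carries a hydroxyl group (-OH), whose atoms satisfy every constraint of the query, so the pattern matches.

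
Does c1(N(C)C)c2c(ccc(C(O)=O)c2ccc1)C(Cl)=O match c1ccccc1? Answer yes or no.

The pattern c1ccccc1 describes six aromatic carbons in a ring — a benzene ring.
The required atom environment is present in the molecule, so the pattern matches.

Yes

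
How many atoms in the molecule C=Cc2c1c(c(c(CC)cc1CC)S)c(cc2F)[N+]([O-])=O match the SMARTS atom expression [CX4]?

4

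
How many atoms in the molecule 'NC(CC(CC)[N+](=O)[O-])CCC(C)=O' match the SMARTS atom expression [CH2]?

4

Check the 14 heavy atoms by environment: 4× C (H2) → match; 2× C (H1) → no; 2× C (H3) → no; 1× N (H2) → no; 1× N (charge +1, H0) → no; 1× O (charge -1, H0) → no; 2× O (H0) → no; 1× C (H0) → no.
That gives 4 matching atoms.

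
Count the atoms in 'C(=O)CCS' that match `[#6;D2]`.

3

The query [#6;D2] means: any carbon bonded to exactly two heavy atoms.
Check the 5 heavy atoms by environment: 3× C (D2) → match; 1× S (D1) → no; 1× O (D1) → no.
That gives 3 matching atoms.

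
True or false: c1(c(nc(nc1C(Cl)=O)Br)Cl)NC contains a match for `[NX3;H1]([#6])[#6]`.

True

The pattern [NX3;H1]([#6])[#6] describes a trivalent nitrogen with one H, bonded to two carbons — a secondary amine.
The molecule carries an N-methylamino group (-NHCH3), whose atoms satisfy every constraint of the query, so the pattern matches.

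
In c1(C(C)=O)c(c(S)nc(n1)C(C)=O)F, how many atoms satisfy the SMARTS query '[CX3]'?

2

The query [CX3] means: C with X3: aliphatic carbon with exactly 3 total connections.
Check the 14 heavy atoms by environment: 2× n (aromatic, X2) → no; 4× c (aromatic, X3) → no; 2× C (X3) → match; 2× O (X1) → no; 2× C (X4) → no; 1× S (X2) → no; 1× F (X1) → no.
That gives 2 matching atoms.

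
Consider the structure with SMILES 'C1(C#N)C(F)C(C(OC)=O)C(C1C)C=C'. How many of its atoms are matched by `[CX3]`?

3

The query [CX3] means: C with X3: aliphatic carbon with exactly 3 total connections.
Check the 15 heavy atoms by environment: 7× C (X4) → no; 3× C (X3) → match; 1× O (X1) → no; 1× O (X2) → no; 1× C (X2) → no; 1× N (X1) → no; 1× F (X1) → no.
That gives 3 matching atoms.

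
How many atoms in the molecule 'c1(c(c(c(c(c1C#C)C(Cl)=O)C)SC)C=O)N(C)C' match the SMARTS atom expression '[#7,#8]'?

Check the 19 heavy atoms by environment: 6× c (aromatic) → no; 8× C → no; 2× O → match; 1× S → no; 1× N → match; 1× Cl → no.
Summing the matching environments: 2 + 1 = 3 matching atoms.

3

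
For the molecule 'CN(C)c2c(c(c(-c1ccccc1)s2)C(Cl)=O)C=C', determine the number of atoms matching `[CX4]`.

2

The query [CX4] means: C with X4: aliphatic carbon with exactly 4 total connections (bonds + H).
Check the 19 heavy atoms by environment: 1× s (aromatic, X2) → no; 10× c (aromatic, X3) → no; 1× N (X3) → no; 2× C (X4) → match; 3× C (X3) → no; 1× O (X1) → no; 1× Cl (X1) → no.
That gives 2 matching atoms.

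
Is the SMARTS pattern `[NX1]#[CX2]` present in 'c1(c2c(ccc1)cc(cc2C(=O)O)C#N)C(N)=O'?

Yes

The pattern [NX1]#[CX2] describes a nitrogen triple-bonded to a two-connected carbon — a nitrile.
The molecule carries a nitrile (-C#N), whose atoms satisfy every constraint of the query, so the pattern matches.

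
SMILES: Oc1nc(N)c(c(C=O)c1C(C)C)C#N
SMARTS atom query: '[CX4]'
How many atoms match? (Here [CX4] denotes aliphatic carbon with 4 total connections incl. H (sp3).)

3

Check the 15 heavy atoms by environment: 1× n (aromatic, X2) → no; 5× c (aromatic, X3) → no; 1× C (X2) → no; 1× N (X1) → no; 1× C (X3) → no; 1× O (X1) → no; 1× O (X2) → no; 3× C (X4) → match; 1× N (X3) → no.
That gives 3 matching atoms.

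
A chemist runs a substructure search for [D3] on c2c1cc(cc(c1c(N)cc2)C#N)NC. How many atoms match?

Check the 15 heavy atoms by environment: 5× c (aromatic, D3) → match; 5× c (aromatic, D2) → no; 1× N (D2) → no; 1× C (D1) → no; 1× C (D2) → no; 2× N (D1) → no.
That gives 5 matching atoms.

5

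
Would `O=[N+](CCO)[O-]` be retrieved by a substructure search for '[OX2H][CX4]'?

Yes

The pattern [OX2H][CX4] describes a hydroxyl oxygen bound to an sp3 (X4) carbon — an aliphatic alcohol.
The molecule carries a hydroxyl group (-OH), whose atoms satisfy every constraint of the query, so the pattern matches.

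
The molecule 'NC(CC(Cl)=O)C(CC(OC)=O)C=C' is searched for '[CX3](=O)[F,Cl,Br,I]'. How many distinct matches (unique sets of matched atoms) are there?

[CX3](=O)[F,Cl,Br,I] is the SMARTS for an acyl halide: a carbonyl carbon bonded to a halogen.
Exactly one fragment in the molecule meets all constraints, giving 1 match.

1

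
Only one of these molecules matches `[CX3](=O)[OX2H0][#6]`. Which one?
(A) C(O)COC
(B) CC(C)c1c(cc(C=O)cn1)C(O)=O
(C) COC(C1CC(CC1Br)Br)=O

[CX3](=O)[OX2H0][#6] describes a carbonyl carbon bonded to an oxygen that is itself bonded to carbon (no H on that O) (an ester).
(A) has a methoxy ether (-OCH3) but the ether oxygen is not adjacent to a C=O carbon.
(B) has a carboxylic acid group (-C(=O)OH) but the singly-bonded O carries H (OX2H1, not H0).
(C) contains a methyl-ester group (-C(=O)OCH3), which satisfies every atom and bond constraint.
So the answer is (C).

C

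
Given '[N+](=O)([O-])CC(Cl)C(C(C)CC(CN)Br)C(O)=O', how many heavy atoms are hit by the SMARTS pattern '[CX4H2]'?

3

Check the 17 heavy atoms by environment: 3× C (H2, X4) → match; 4× C (H1, X4) → no; 1× N (H2, X3) → no; 1× C (H3, X4) → no; 1× Br (H0, X1) → no; 1× Cl (H0, X1) → no; 1× N (charge +1, H0, X3) → no; 1× O (charge -1, H0, X1) → no; 2× O (H0, X1) → no; 1× C (H0, X3) → no; 1× O (H1, X2) → no.
That gives 3 matching atoms.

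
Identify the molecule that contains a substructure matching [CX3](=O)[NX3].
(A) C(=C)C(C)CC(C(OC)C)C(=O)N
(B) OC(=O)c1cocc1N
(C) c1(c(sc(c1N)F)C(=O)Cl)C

A

[CX3](=O)[NX3] describes a carbonyl carbon bonded to a trivalent nitrogen (an amide).
(A) contains a primary amide (-C(=O)NH2), which satisfies every atom and bond constraint.
(B) has a primary amino group (-NH2) but the -NH2 is not attached to a carbonyl carbon.
(C) has a primary amino group (-NH2) but the -NH2 is not attached to a carbonyl carbon.
So the answer is (A).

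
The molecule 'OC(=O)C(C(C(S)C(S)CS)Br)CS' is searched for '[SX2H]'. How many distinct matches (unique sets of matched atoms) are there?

4

[SX2H] is the SMARTS for a thiol: an aliphatic sulfur with two connections, one being H.
The molecule carries 4 separate instances of a thiol (-SH) meeting every constraint; each maps to a distinct set of atoms, giving 4 matches.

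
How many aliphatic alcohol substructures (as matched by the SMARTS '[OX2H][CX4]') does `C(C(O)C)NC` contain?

1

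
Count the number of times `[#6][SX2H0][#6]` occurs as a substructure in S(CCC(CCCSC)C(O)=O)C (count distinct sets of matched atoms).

[#6][SX2H0][#6] is the SMARTS for a thioether: an aliphatic sulfur bridging two carbons with no H on the sulfur.
The molecule carries 2 separate instances of a methylthio ether (-SCH3) meeting every constraint; each maps to a distinct set of atoms, giving 2 matches.

2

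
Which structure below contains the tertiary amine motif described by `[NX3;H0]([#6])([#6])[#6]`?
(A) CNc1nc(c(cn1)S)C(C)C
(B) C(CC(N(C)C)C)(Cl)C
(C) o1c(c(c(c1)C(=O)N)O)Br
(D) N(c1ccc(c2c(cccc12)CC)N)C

[NX3;H0]([#6])([#6])[#6] describes a trivalent nitrogen with no H, bonded to three carbons (a tertiary amine).
(A) has an N-methylamino group (-NHCH3) but the nitrogen still has one H (H1), not H0.
(B) contains a dimethylamino group (-N(CH3)2), which satisfies every atom and bond constraint.
(C) has a primary amide (-C(=O)NH2) but the amide nitrogen has H2 and only one carbon neighbour.
(D) has an N-methylamino group (-NHCH3) but the nitrogen still has one H (H1), not H0.
So the answer is (B).

B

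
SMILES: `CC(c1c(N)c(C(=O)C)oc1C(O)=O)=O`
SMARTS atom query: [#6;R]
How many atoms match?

The query [#6;R] means: carbon that is part of a ring.
Check the 15 heavy atoms by environment: 1× o (aromatic, in 5-ring) → no; 4× c (aromatic, in 5-ring) → match; 1× N (acyclic) → no; 5× C (acyclic) → no; 4× O (acyclic) → no.
That gives 4 matching atoms.

4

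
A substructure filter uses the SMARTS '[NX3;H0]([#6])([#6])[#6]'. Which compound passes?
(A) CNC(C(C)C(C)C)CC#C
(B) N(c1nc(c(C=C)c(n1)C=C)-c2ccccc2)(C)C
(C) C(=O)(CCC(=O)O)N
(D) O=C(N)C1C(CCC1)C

B

[NX3;H0]([#6])([#6])[#6] describes a trivalent nitrogen with no H, bonded to three carbons (a tertiary amine).
(A) has an N-methylamino group (-NHCH3) but the nitrogen still has one H (H1), not H0.
(B) contains a dimethylamino group (-N(CH3)2), which satisfies every atom and bond constraint.
(C) has a primary amide (-C(=O)NH2) but the amide nitrogen has H2 and only one carbon neighbour.
(D) has a primary amide (-C(=O)NH2) but the amide nitrogen has H2 and only one carbon neighbour.
So the answer is (B).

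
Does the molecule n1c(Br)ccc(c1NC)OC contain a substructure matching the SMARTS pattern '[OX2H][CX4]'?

No

The pattern [OX2H][CX4] describes a hydroxyl oxygen bound to an sp3 (X4) carbon — an aliphatic alcohol.
The closest candidate here is a methoxy ether (-OCH3), but the oxygen has H0 (ether), not H1. No other fragment satisfies the full query, so there is no match.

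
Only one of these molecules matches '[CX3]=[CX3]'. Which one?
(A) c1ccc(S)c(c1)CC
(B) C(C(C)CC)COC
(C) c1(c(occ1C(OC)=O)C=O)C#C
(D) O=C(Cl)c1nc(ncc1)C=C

D

[CX3]=[CX3] describes a non-aromatic C=C double bond between two sp2 carbons (an alkene).
(A) has an ethyl group (-CH2CH3) but its C-C bond is a single bond between CX4 carbons, not CX3=CX3.
(B) has an ethyl group (-CH2CH3) but its C-C bond is a single bond between CX4 carbons, not CX3=CX3.
(C) has an ethynyl group (-C#CH) but the C-C bond is a triple bond, not a double bond.
(D) contains a vinyl group (-CH=CH2), which satisfies every atom and bond constraint.
So the answer is (D).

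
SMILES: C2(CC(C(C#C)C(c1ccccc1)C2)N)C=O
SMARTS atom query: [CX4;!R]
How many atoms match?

0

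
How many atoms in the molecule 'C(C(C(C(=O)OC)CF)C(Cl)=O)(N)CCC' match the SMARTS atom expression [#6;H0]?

2

Check the 16 heavy atoms by environment: 3× C (H2) → no; 3× C (H1) → no; 2× C (H3) → no; 2× C (H0) → match; 3× O (H0) → no; 1× Cl (H0) → no; 1× N (H2) → no; 1× F (H0) → no.
That gives 2 matching atoms.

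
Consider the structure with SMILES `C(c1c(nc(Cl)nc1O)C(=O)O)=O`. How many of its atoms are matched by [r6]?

The query [r6] means: r6 matches atoms in a six-membered ring.
Check the 13 heavy atoms by environment: 2× n (aromatic, in 6-ring) → match; 4× c (aromatic, in 6-ring) → match; 4× O (acyclic) → no; 2× C (acyclic) → no; 1× Cl (acyclic) → no.
Summing the matching environments: 2 + 4 = 6 matching atoms.

6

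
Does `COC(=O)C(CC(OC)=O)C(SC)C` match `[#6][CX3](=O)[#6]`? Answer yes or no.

No

The pattern [#6][CX3](=O)[#6] describes a carbonyl carbon (no H) flanked by two carbons — a ketone.
The closest candidate here is a methyl-ester group (-C(=O)OCH3), but one neighbour of the carbonyl carbon is O, not C. No other fragment satisfies the full query, so there is no match.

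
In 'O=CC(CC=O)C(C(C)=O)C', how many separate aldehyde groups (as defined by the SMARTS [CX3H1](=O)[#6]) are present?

2

[CX3H1](=O)[#6] is the SMARTS for an aldehyde: an sp2 carbon with one H, double-bonded to O and single-bonded to carbon.
The molecule carries 2 separate instances of an aldehyde (-CHO) meeting every constraint; each maps to a distinct set of atoms, giving 2 matches.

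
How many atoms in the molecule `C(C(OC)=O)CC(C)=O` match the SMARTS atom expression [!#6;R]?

The query [!#6;R] means: non-carbon atom that is part of a ring.
Check the 9 heavy atoms by environment: 6× C (acyclic) → no; 3× O (acyclic) → no.
No environment satisfies the query, so 0 matching atoms.

0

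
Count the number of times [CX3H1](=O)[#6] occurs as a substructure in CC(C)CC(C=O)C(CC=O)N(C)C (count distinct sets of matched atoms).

2

[CX3H1](=O)[#6] is the SMARTS for an aldehyde: an sp2 carbon with one H, double-bonded to O and single-bonded to carbon.
The molecule carries 2 separate instances of an aldehyde (-CHO) meeting every constraint; each maps to a distinct set of atoms, giving 2 matches.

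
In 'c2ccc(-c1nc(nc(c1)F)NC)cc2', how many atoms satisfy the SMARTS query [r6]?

The query [r6] means: r6 matches atoms in a six-membered ring.
Check the 15 heavy atoms by environment: 2× n (aromatic, in 6-ring) → match; 10× c (aromatic, in 6-ring) → match; 1× N (acyclic) → no; 1× C (acyclic) → no; 1× F (acyclic) → no.
Summing the matching environments: 2 + 10 = 12 matching atoms.

12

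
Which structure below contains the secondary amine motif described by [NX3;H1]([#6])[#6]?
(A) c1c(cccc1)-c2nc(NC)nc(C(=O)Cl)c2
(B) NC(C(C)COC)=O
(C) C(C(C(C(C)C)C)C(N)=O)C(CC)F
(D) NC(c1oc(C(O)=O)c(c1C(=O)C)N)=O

[NX3;H1]([#6])[#6] describes a trivalent nitrogen with one H, bonded to two carbons (a secondary amine).
(A) contains an N-methylamino group (-NHCH3), which satisfies every atom and bond constraint.
(B) has a primary amide (-C(=O)NH2) but the -C(=O)NH2 nitrogen has H2, not H1.
(C) has a primary amide (-C(=O)NH2) but the -C(=O)NH2 nitrogen has H2, not H1.
(D) has a primary amide (-C(=O)NH2) but the -C(=O)NH2 nitrogen has H2, not H1.
So the answer is (A).

A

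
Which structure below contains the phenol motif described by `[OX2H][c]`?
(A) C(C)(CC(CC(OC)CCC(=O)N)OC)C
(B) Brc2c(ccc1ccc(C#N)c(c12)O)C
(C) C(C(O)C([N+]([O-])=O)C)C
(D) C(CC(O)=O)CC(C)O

B

[OX2H][c] describes a hydroxyl oxygen attached to an aromatic carbon (a phenol).
(A) has a methoxy ether (-OCH3) but the oxygen has H0, not H1.
(B) contains a hydroxyl group (-OH), which satisfies every atom and bond constraint.
(C) has a hydroxyl group (-OH) but the -OH is on an aliphatic carbon, not an aromatic c.
(D) has a hydroxyl group (-OH) but the -OH is on an aliphatic carbon, not an aromatic c.
So the answer is (B).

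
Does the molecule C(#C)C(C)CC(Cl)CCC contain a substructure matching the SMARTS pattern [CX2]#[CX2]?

Yes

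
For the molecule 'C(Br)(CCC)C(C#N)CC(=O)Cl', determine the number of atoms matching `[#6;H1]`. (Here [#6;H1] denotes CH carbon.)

2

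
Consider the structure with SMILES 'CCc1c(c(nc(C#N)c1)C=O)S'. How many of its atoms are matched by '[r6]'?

6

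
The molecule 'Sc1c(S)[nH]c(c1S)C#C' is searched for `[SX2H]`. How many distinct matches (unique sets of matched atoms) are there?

3

[SX2H] is the SMARTS for a thiol: an aliphatic sulfur with two connections, one being H.
The molecule carries 3 separate instances of a thiol (-SH) meeting every constraint; each maps to a distinct set of atoms, giving 3 matches.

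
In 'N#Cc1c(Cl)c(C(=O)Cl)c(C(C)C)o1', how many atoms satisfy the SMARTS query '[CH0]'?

2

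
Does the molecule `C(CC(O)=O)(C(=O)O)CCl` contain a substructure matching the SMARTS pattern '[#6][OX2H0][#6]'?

No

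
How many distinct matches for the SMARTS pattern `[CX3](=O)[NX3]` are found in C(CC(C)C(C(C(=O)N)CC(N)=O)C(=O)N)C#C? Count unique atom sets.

3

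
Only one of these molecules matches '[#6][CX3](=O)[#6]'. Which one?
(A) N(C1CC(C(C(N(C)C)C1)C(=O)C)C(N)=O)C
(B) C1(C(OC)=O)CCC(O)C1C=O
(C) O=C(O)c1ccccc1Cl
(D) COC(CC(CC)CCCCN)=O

A

[#6][CX3](=O)[#6] describes a carbonyl carbon (no H) flanked by two carbons (a ketone).
(A) contains an acetyl/ketone group (-C(=O)CH3), which satisfies every atom and bond constraint.
(B) has a methyl-ester group (-C(=O)OCH3) but one neighbour of the carbonyl carbon is O, not C.
(C) has a carboxylic acid group (-C(=O)OH) but one neighbour of the carbonyl carbon is O, not C.
(D) has a methyl-ester group (-C(=O)OCH3) but one neighbour of the carbonyl carbon is O, not C.
So the answer is (A).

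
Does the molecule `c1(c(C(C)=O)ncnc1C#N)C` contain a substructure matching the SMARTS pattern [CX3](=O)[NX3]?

The pattern [CX3](=O)[NX3] describes a carbonyl carbon bonded to a trivalent nitrogen — an amide.
The closest candidate here is a nitrile (-C#N), but the nitrile N is NX1 (triple-bonded), not NX3. No other fragment satisfies the full query, so there is no match.

No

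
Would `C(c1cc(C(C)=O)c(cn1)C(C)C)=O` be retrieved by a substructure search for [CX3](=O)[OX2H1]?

The pattern [CX3](=O)[OX2H1] describes an sp2 carbon double-bonded to O and single-bonded to an -OH oxygen — a carboxylic acid.
The closest candidate here is an aldehyde (-CHO), but there is no singly-bonded oxygen on the carbonyl carbon. No other fragment satisfies the full query, so there is no match.

No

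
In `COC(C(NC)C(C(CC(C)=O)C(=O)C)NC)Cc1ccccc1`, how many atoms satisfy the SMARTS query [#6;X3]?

8

The query [#6;X3] means: any carbon (aromatic or not) with three total connections.
Check the 24 heavy atoms by environment: 11× C (X4) → no; 6× c (aromatic, X3) → match; 1× O (X2) → no; 2× C (X3) → match; 2× O (X1) → no; 2× N (X3) → no.
Summing the matching environments: 6 + 2 = 8 matching atoms.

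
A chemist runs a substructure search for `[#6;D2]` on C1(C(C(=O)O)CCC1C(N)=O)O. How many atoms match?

The query [#6;D2] means: any carbon bonded to exactly two heavy atoms.
Check the 12 heavy atoms by environment: 5× C (D3) → no; 2× C (D2) → match; 4× O (D1) → no; 1× N (D1) → no.
That gives 2 matching atoms.

2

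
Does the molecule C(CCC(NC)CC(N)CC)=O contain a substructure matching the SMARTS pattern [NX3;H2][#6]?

Yes

The pattern [NX3;H2][#6] describes a trivalent nitrogen with two H attached to carbon — a primary amine.
The molecule carries a primary amino group (-NH2), whose atoms satisfy every constraint of the query, so the pattern matches.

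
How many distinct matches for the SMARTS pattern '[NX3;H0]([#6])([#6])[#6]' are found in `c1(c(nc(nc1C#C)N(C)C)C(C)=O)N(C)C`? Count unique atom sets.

2

[NX3;H0]([#6])([#6])[#6] is the SMARTS for a tertiary amine: a trivalent nitrogen with no H, bonded to three carbons.
The molecule carries 2 separate instances of a dimethylamino group (-N(CH3)2) meeting every constraint; each maps to a distinct set of atoms, giving 2 matches.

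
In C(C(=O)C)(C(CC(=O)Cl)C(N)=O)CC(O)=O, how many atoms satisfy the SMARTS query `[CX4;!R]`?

5

The query [CX4;!R] means: aliphatic carbon with four total connections, not in a ring.
Check the 16 heavy atoms by environment: 5× C (X4, acyclic) → match; 4× C (X3, acyclic) → no; 4× O (X1, acyclic) → no; 1× Cl (X1, acyclic) → no; 1× O (X2, acyclic) → no; 1× N (X3, acyclic) → no.
That gives 5 matching atoms.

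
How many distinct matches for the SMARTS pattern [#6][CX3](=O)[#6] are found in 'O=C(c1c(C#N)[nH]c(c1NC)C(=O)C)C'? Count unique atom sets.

[#6][CX3](=O)[#6] is the SMARTS for a ketone: a carbonyl carbon (no H) flanked by two carbons.
The molecule carries 2 separate instances of an acetyl/ketone group (-C(=O)CH3) meeting every constraint; each maps to a distinct set of atoms, giving 2 matches.

2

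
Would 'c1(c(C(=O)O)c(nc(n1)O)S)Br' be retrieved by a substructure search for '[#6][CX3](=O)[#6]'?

No

The pattern [#6][CX3](=O)[#6] describes a carbonyl carbon (no H) flanked by two carbons — a ketone.
The closest candidate here is a carboxylic acid group (-C(=O)OH), but one neighbour of the carbonyl carbon is O, not C. No other fragment satisfies the full query, so there is no match.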